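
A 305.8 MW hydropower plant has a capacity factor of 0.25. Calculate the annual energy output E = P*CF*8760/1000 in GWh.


E = 305.8 * 0.25 * 8760 / 1000 = 669.7020 GWh


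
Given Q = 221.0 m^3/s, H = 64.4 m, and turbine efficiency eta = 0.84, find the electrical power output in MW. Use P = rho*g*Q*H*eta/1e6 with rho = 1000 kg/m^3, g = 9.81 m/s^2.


P = 1000 * 9.81 * 221.0 * 64.4 * 0.84 / 1e6 = 117.2807 MW


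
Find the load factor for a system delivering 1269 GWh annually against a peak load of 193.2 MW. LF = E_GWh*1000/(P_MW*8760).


LF = 1269 * 1000 / (193.2 * 8760) = 0.7498


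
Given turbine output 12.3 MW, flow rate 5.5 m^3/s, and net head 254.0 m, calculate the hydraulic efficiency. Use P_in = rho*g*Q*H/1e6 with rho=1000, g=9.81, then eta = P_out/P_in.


P_in = 1000 * 9.81 * 5.5 * 254.0 / 1e6 = 13.7046 MW
eta = 12.3 / 13.7046 = 0.8975


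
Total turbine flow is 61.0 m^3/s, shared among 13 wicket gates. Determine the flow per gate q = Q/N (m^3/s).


q = 61.0 / 13 = 4.6923 m^3/s


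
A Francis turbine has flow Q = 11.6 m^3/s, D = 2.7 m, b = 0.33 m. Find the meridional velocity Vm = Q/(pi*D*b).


Vm = 11.6 / (pi * 2.7 * 0.33) = 4.1441 m/s


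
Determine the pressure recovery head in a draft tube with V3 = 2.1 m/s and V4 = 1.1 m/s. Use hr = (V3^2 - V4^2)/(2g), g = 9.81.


hr = (2.1^2 - 1.1^2) / (2*9.81) = 0.1631 m


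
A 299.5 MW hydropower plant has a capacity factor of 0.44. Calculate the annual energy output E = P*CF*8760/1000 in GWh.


E = 299.5 * 0.44 * 8760 / 1000 = 1154.3928 GWh


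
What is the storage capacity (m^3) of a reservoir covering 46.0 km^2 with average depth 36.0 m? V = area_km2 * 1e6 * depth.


V = 46.0 * 1e6 * 36.0 = 1.6560e+09 m^3


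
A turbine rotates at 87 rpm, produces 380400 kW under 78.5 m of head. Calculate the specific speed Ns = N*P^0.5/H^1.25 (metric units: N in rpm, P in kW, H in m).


Ns = 87 * 380400^0.5 / 78.5^1.25 = 229.6426


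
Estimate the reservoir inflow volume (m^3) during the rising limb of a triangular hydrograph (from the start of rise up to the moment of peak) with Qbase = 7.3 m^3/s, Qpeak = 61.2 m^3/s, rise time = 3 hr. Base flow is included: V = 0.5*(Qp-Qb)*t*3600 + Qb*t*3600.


V = 0.5*(61.2 - 7.3)*3*3600 + 7.3*3*3600 = 369900.0000 m^3


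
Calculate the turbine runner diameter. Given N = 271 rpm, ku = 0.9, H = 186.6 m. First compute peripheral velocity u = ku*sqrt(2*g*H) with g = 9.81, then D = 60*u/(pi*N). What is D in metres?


u = 0.9 * sqrt(2*9.81*186.6) = 54.4563 m/s
D = 60 * 54.4563 / (pi * 271) = 3.8378 m


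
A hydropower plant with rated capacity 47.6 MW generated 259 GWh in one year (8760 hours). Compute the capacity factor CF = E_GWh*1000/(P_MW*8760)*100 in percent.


CF = 259 * 1000 / (47.6 * 8760) * 100 = 62.1139 %


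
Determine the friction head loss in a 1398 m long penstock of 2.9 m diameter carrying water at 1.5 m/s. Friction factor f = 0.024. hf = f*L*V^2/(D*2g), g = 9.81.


hf = 0.024 * 1398 * 1.5^2 / (2.9 * 2 * 9.81) = 1.3268 m


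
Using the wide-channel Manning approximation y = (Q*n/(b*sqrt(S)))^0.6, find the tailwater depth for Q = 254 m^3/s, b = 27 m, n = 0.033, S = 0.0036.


y = (254 * 0.033 / (27 * 0.0036^0.5))^0.6 = 2.6810 m


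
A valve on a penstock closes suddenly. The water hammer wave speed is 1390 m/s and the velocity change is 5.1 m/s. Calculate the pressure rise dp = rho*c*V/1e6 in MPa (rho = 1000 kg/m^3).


dp = 1000 * 1390 * 5.1 / 1e6 = 7.0890 MPa


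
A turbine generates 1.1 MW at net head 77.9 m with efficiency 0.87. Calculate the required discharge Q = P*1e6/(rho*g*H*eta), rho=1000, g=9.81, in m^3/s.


Q = 1.1 * 1e6 / (1000 * 9.81 * 77.9 * 0.87) = 1.6545 m^3/s


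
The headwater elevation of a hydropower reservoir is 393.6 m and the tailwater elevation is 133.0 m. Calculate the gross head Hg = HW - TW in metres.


Hg = 393.6 - 133.0 = 260.6000 m


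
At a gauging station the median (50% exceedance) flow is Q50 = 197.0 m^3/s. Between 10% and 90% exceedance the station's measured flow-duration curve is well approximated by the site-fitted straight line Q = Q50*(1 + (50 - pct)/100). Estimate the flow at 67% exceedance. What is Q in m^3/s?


Q = 197.0 * (1 + (50 - 67)/100) = 163.5100 m^3/s


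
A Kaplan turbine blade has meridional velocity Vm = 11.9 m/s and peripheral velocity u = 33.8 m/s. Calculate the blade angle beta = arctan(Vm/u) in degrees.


beta = arctan(11.9 / 33.8) = 19.3957 degrees


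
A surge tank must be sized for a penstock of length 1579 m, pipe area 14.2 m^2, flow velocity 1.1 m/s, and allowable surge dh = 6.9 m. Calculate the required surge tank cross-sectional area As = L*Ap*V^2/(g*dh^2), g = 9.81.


As = 1579 * 14.2 * 1.1^2 / (9.81 * 6.9^2) = 58.0883 m^2


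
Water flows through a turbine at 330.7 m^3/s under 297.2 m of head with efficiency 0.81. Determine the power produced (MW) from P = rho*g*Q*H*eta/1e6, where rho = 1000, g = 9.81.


P = 1000 * 9.81 * 330.7 * 297.2 * 0.81 / 1e6 = 780.9748 MW


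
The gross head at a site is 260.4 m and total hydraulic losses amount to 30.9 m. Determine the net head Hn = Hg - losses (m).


Hn = 260.4 - 30.9 = 229.5000 m


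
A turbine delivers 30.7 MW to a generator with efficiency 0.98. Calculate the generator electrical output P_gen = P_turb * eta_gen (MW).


P_gen = 30.7 * 0.98 = 30.0860 MW


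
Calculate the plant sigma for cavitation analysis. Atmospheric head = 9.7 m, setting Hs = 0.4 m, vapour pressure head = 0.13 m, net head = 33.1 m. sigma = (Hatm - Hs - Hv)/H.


sigma = (9.7 - 0.4 - 0.13) / 33.1 = 0.2770


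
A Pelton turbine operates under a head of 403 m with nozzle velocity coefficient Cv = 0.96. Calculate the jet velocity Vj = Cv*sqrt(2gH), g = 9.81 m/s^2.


Vj = 0.96 * sqrt(2*9.81*403) = 85.3637 m/s


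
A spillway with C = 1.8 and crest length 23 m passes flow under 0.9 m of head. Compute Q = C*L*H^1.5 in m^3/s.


Q = 1.8 * 23 * 0.9^1.5 = 35.3479 m^3/s


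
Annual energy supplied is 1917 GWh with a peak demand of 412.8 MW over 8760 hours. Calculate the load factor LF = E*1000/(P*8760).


LF = 1917 * 1000 / (412.8 * 8760) = 0.5301


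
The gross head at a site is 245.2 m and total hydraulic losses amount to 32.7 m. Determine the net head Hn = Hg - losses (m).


Hn = 245.2 - 32.7 = 212.5000 m


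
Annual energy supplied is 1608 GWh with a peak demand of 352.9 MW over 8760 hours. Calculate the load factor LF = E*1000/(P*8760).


LF = 1608 * 1000 / (352.9 * 8760) = 0.5202


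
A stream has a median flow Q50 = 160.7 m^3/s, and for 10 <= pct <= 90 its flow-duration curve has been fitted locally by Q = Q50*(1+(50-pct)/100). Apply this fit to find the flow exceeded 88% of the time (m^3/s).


Q = 160.7 * (1 + (50 - 88)/100) = 99.6340 m^3/s


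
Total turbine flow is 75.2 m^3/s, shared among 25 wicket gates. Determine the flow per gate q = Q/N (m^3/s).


q = 75.2 / 25 = 3.0080 m^3/s


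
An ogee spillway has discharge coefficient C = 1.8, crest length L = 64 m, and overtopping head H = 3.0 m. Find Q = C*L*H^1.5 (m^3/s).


Q = 1.8 * 64 * 3.0^1.5 = 598.5968 m^3/s


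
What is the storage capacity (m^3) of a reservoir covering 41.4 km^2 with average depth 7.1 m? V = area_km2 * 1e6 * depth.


V = 41.4 * 1e6 * 7.1 = 2.9394e+08 m^3


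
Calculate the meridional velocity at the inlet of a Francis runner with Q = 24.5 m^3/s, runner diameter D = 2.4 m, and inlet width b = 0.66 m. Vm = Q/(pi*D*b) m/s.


Vm = 24.5 / (pi * 2.4 * 0.66) = 4.9234 m/s


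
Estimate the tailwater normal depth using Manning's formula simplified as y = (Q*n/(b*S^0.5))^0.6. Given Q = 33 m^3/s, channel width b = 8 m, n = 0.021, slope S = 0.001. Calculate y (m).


y = (33 * 0.021 / (8 * 0.001^0.5))^0.6 = 1.8306 m


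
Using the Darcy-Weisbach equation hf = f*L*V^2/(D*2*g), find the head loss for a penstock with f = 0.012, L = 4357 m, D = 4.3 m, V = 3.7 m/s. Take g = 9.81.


hf = 0.012 * 4357 * 3.7^2 / (4.3 * 2 * 9.81) = 8.4841 m


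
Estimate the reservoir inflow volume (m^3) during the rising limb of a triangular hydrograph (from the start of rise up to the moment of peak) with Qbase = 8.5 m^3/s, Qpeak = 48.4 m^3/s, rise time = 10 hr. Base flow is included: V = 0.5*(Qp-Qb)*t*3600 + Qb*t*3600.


V = 0.5*(48.4 - 8.5)*10*3600 + 8.5*10*3600 = 1.0242e+06 m^3


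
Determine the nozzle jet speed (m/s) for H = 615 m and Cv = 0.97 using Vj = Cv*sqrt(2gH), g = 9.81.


Vj = 0.97 * sqrt(2*9.81*615) = 106.5513 m/s


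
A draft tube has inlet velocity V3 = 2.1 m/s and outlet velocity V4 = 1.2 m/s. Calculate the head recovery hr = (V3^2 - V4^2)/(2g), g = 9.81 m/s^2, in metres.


hr = (2.1^2 - 1.2^2) / (2*9.81) = 0.1514 m


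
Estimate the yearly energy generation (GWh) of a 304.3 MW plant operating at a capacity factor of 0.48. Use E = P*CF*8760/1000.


E = 304.3 * 0.48 * 8760 / 1000 = 1279.5206 GWh


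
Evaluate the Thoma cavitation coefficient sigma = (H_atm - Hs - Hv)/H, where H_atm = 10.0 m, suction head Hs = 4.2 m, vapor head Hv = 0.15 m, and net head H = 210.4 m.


sigma = (10.0 - 4.2 - 0.15) / 210.4 = 0.0269


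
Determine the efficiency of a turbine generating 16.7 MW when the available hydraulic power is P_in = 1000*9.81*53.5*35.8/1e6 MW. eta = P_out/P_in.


P_in = 1000 * 9.81 * 53.5 * 35.8 / 1e6 = 18.7891 MW
eta = 16.7 / 18.7891 = 0.8888


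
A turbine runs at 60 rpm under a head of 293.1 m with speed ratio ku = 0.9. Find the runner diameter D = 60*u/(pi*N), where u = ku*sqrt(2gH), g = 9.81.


u = 0.9 * sqrt(2*9.81*293.1) = 68.2496 m/s
D = 60 * 68.2496 / (pi * 60) = 21.7245 m


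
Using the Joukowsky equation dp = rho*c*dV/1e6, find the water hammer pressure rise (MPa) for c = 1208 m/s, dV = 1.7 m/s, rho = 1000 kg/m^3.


dp = 1000 * 1208 * 1.7 / 1e6 = 2.0536 MPa


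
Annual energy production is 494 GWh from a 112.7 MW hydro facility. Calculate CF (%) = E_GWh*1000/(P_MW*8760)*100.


CF = 494 * 1000 / (112.7 * 8760) * 100 = 50.0379 %


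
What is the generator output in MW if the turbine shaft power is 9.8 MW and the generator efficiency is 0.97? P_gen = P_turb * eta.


P_gen = 9.8 * 0.97 = 9.5060 MW


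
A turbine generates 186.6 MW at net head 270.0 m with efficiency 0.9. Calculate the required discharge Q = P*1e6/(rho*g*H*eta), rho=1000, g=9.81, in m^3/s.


Q = 186.6 * 1e6 / (1000 * 9.81 * 270.0 * 0.9) = 78.2774 m^3/s


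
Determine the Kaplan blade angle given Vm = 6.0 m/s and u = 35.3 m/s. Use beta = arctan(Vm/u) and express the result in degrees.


beta = arctan(6.0 / 35.3) = 9.6465 degrees


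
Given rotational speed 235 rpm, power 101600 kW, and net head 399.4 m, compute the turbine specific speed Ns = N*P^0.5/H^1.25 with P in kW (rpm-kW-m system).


Ns = 235 * 101600^0.5 / 399.4^1.25 = 41.9522


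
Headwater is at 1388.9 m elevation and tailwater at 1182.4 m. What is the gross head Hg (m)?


Hg = 1388.9 - 1182.4 = 206.5000 m


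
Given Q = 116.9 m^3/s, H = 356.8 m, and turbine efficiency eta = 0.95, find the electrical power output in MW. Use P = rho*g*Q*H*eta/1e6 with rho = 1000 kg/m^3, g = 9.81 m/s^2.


P = 1000 * 9.81 * 116.9 * 356.8 * 0.95 / 1e6 = 388.7156 MW


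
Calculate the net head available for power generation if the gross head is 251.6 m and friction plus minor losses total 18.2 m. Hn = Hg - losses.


Hn = 251.6 - 18.2 = 233.4000 m


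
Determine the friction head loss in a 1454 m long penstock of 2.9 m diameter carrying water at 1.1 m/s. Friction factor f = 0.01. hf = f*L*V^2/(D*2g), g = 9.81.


hf = 0.01 * 1454 * 1.1^2 / (2.9 * 2 * 9.81) = 0.3092 m


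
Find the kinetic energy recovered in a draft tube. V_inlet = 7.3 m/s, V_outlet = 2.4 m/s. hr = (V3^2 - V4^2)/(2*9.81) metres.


hr = (7.3^2 - 2.4^2) / (2*9.81) = 2.4225 m


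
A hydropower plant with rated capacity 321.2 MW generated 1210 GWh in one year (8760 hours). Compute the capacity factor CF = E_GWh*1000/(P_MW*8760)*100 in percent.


CF = 1210 * 1000 / (321.2 * 8760) * 100 = 43.0037 %


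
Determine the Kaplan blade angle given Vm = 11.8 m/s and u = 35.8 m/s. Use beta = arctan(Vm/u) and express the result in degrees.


beta = arctan(11.8 / 35.8) = 18.2427 degrees


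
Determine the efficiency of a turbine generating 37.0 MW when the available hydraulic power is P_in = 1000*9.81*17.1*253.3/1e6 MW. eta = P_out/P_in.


P_in = 1000 * 9.81 * 17.1 * 253.3 / 1e6 = 42.4913 MW
eta = 37.0 / 42.4913 = 0.8708


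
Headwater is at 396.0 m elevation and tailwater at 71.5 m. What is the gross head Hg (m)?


Hg = 396.0 - 71.5 = 324.5000 m


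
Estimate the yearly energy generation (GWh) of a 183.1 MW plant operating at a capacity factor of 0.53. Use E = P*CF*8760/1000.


E = 183.1 * 0.53 * 8760 / 1000 = 850.0967 GWh


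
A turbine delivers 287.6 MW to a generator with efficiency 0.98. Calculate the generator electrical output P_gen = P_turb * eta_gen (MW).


P_gen = 287.6 * 0.98 = 281.8480 MW


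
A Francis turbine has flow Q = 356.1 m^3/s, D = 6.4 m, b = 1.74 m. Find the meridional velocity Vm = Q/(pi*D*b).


Vm = 356.1 / (pi * 6.4 * 1.74) = 10.1787 m/s


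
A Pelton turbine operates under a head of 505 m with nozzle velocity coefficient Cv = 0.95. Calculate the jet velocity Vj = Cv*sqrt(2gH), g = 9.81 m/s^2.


Vj = 0.95 * sqrt(2*9.81*505) = 94.5625 m/s


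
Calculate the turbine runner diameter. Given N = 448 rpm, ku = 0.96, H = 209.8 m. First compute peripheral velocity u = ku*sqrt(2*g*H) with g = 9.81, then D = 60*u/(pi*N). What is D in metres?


u = 0.96 * sqrt(2*9.81*209.8) = 61.5919 m/s
D = 60 * 61.5919 / (pi * 448) = 2.6257 m


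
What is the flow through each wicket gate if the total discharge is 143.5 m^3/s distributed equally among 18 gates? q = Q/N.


q = 143.5 / 18 = 7.9722 m^3/s


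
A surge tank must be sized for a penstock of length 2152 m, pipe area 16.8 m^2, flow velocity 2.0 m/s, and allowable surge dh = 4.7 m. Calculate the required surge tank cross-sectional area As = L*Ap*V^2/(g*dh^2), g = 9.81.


As = 2152 * 16.8 * 2.0^2 / (9.81 * 4.7^2) = 667.3395 m^2


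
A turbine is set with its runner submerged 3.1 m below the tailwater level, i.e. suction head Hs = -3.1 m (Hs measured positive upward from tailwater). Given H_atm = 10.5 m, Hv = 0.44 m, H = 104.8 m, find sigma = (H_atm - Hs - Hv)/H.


sigma = (10.5 - (-3.1) - 0.44) / 104.8 = 0.1256


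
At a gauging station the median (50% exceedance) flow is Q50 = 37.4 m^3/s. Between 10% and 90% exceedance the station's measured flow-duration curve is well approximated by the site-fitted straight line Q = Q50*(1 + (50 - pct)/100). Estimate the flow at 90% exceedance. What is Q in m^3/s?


Q = 37.4 * (1 + (50 - 90)/100) = 22.4400 m^3/s


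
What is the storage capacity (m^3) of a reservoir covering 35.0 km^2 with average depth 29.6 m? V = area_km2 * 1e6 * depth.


V = 35.0 * 1e6 * 29.6 = 1.0360e+09 m^3


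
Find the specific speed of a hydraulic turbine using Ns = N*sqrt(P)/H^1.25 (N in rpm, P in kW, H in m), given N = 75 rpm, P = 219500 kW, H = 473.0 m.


Ns = 75 * 219500^0.5 / 473.0^1.25 = 15.9295


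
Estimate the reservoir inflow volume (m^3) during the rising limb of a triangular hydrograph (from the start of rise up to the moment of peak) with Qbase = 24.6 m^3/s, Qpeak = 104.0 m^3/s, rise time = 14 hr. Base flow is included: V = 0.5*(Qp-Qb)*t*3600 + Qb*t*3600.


V = 0.5*(104.0 - 24.6)*14*3600 + 24.6*14*3600 = 3.2407e+06 m^3


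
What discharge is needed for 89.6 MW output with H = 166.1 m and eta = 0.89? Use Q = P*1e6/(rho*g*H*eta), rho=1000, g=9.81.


Q = 89.6 * 1e6 / (1000 * 9.81 * 166.1 * 0.89) = 61.7845 m^3/s


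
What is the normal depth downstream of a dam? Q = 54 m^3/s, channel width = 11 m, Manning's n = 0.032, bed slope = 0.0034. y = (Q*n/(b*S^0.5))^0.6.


y = (54 * 0.032 / (11 * 0.0034^0.5))^0.6 = 1.8124 m


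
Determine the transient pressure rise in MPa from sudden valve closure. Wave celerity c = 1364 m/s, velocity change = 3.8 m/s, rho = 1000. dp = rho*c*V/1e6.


dp = 1000 * 1364 * 3.8 / 1e6 = 5.1832 MPa


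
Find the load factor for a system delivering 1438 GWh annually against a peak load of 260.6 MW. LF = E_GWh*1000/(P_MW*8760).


LF = 1438 * 1000 / (260.6 * 8760) = 0.6299


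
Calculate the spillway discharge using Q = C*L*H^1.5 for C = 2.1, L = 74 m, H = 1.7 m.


Q = 2.1 * 74 * 1.7^1.5 = 344.4486 m^3/s


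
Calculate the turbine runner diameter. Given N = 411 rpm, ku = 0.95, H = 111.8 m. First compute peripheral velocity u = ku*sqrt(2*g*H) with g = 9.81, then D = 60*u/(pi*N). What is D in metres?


u = 0.95 * sqrt(2*9.81*111.8) = 44.4932 m/s
D = 60 * 44.4932 / (pi * 411) = 2.0675 m


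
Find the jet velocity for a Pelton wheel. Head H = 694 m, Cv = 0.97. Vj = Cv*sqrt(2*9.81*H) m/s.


Vj = 0.97 * sqrt(2*9.81*694) = 113.1882 m/s


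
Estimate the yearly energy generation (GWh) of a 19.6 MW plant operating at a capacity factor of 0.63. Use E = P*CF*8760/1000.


E = 19.6 * 0.63 * 8760 / 1000 = 108.1685 GWh


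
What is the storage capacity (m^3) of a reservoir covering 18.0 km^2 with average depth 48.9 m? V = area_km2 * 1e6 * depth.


V = 18.0 * 1e6 * 48.9 = 8.8020e+08 m^3


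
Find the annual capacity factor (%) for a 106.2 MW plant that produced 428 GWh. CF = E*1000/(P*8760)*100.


CF = 428 * 1000 / (106.2 * 8760) * 100 = 46.0061 %


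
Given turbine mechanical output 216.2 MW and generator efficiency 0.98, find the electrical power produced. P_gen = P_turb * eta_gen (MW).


P_gen = 216.2 * 0.98 = 211.8760 MW


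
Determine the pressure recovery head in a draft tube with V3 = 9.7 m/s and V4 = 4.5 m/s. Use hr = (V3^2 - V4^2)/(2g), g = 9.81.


hr = (9.7^2 - 4.5^2) / (2*9.81) = 3.7635 m


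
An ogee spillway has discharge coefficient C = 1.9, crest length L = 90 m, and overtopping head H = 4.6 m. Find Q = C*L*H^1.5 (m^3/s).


Q = 1.9 * 90 * 4.6^1.5 = 1687.0690 m^3/s


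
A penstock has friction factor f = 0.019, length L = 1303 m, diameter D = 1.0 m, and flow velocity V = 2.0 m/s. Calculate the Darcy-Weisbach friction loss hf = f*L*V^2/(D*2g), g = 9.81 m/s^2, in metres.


hf = 0.019 * 1303 * 2.0^2 / (1.0 * 2 * 9.81) = 5.0473 m


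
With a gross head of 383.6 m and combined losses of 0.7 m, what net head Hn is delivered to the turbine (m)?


Hn = 383.6 - 0.7 = 382.9000 m


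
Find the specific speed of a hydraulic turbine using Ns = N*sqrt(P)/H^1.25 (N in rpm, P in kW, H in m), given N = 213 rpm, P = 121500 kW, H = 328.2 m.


Ns = 213 * 121500^0.5 / 328.2^1.25 = 53.1489


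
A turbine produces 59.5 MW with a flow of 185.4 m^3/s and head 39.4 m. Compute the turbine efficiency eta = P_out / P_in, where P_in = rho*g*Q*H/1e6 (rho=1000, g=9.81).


P_in = 1000 * 9.81 * 185.4 * 39.4 / 1e6 = 71.6597 MW
eta = 59.5 / 71.6597 = 0.8303


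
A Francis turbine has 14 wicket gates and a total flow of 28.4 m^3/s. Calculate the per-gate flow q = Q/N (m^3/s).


q = 28.4 / 14 = 2.0286 m^3/s


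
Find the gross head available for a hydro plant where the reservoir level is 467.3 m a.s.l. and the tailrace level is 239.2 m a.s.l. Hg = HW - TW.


Hg = 467.3 - 239.2 = 228.1000 m


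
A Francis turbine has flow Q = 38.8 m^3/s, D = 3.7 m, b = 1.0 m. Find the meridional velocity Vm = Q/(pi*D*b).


Vm = 38.8 / (pi * 3.7 * 1.0) = 3.3380 m/s


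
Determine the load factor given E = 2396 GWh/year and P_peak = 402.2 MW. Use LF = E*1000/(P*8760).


LF = 2396 * 1000 / (402.2 * 8760) = 0.6800


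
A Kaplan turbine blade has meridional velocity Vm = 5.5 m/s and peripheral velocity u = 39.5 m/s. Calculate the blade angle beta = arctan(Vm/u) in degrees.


beta = arctan(5.5 / 39.5) = 7.9269 degrees


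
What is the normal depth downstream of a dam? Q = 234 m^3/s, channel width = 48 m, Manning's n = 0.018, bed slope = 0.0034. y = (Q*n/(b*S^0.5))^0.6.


y = (234 * 0.018 / (48 * 0.0034^0.5))^0.6 = 1.2779 m


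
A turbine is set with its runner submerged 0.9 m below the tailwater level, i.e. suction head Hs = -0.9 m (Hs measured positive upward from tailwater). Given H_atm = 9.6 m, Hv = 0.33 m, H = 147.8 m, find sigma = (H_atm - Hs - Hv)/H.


sigma = (9.6 - (-0.9) - 0.33) / 147.8 = 0.0688


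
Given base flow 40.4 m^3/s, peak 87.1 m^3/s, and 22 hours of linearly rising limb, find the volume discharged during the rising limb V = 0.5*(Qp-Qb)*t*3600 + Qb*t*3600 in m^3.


V = 0.5*(87.1 - 40.4)*22*3600 + 40.4*22*3600 = 5.0490e+06 m^3


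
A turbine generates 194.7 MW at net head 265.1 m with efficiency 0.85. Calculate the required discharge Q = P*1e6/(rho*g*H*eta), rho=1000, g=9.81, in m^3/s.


Q = 194.7 * 1e6 / (1000 * 9.81 * 265.1 * 0.85) = 88.0782 m^3/s


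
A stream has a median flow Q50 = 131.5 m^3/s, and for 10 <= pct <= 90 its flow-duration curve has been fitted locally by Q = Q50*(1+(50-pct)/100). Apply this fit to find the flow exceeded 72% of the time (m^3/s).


Q = 131.5 * (1 + (50 - 72)/100) = 102.5700 m^3/s


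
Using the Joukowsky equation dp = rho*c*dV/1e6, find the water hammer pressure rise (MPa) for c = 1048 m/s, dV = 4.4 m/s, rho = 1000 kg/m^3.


dp = 1000 * 1048 * 4.4 / 1e6 = 4.6112 MPa


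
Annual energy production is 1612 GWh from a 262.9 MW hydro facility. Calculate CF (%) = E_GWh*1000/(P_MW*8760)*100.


CF = 1612 * 1000 / (262.9 * 8760) * 100 = 69.9955 %


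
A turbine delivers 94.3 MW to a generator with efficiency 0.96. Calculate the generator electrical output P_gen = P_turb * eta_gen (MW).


P_gen = 94.3 * 0.96 = 90.5280 MW


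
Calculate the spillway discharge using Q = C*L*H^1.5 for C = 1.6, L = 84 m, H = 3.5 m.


Q = 1.6 * 84 * 3.5^1.5 = 880.0378 m^3/s


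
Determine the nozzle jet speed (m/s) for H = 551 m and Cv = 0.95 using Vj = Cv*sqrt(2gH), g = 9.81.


Vj = 0.95 * sqrt(2*9.81*551) = 98.7754 m/s


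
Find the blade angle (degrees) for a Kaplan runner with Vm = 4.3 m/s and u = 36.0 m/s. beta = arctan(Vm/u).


beta = arctan(4.3 / 36.0) = 6.8114 degrees


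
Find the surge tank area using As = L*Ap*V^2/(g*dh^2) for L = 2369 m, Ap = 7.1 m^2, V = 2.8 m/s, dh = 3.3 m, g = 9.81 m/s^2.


As = 2369 * 7.1 * 2.8^2 / (9.81 * 3.3^2) = 1234.3621 m^2


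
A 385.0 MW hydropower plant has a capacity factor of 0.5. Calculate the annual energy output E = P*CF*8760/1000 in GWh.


E = 385.0 * 0.5 * 8760 / 1000 = 1686.3000 GWh


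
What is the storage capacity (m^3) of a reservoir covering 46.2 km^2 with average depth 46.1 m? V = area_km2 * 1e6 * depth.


V = 46.2 * 1e6 * 46.1 = 2.1298e+09 m^3


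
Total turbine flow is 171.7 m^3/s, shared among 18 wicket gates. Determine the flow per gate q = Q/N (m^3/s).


q = 171.7 / 18 = 9.5389 m^3/s


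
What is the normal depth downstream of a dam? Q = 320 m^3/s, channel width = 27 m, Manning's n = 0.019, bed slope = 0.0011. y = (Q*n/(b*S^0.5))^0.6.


y = (320 * 0.019 / (27 * 0.0011^0.5))^0.6 = 3.1558 m


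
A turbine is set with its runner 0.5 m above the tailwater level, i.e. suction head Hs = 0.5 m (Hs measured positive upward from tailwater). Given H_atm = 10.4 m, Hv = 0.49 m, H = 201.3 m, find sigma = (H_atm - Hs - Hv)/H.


sigma = (10.4 - 0.5 - 0.49) / 201.3 = 0.0467


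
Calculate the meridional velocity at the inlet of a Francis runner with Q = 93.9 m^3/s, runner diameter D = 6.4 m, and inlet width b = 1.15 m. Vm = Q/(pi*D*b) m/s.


Vm = 93.9 / (pi * 6.4 * 1.15) = 4.0610 m/s


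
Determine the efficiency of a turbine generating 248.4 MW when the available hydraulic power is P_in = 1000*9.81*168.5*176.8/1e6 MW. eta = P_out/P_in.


P_in = 1000 * 9.81 * 168.5 * 176.8 / 1e6 = 292.2477 MW
eta = 248.4 / 292.2477 = 0.8500


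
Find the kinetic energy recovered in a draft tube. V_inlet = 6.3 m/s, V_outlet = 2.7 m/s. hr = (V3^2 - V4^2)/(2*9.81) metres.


hr = (6.3^2 - 2.7^2) / (2*9.81) = 1.6514 m


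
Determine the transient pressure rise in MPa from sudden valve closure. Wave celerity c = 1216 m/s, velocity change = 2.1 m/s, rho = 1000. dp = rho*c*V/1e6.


dp = 1000 * 1216 * 2.1 / 1e6 = 2.5536 MPa


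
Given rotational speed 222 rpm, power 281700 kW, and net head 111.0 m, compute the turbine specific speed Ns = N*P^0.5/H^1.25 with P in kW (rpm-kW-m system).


Ns = 222 * 281700^0.5 / 111.0^1.25 = 327.0338


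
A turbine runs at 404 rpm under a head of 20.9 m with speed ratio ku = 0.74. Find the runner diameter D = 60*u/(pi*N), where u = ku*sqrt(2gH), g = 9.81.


u = 0.74 * sqrt(2*9.81*20.9) = 14.9849 m/s
D = 60 * 14.9849 / (pi * 404) = 0.7084 m


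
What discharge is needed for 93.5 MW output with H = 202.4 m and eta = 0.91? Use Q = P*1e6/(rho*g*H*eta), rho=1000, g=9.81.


Q = 93.5 * 1e6 / (1000 * 9.81 * 202.4 * 0.91) = 51.7477 m^3/s


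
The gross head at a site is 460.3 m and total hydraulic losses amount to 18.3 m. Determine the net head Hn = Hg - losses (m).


Hn = 460.3 - 18.3 = 442.0000 m


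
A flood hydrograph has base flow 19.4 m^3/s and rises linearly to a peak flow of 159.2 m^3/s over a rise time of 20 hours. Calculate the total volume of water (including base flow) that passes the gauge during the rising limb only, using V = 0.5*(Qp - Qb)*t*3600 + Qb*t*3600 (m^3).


V = 0.5*(159.2 - 19.4)*20*3600 + 19.4*20*3600 = 6.4296e+06 m^3


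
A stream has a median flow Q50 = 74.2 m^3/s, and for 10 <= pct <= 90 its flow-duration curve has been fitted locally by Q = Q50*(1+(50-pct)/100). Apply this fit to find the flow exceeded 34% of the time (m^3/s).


Q = 74.2 * (1 + (50 - 34)/100) = 86.0720 m^3/s


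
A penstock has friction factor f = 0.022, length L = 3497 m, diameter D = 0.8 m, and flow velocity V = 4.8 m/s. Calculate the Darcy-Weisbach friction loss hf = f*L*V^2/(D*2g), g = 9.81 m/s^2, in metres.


hf = 0.022 * 3497 * 4.8^2 / (0.8 * 2 * 9.81) = 112.9306 m


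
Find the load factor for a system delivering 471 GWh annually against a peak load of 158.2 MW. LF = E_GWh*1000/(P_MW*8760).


LF = 471 * 1000 / (158.2 * 8760) = 0.3399


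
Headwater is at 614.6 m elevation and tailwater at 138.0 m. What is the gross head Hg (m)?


Hg = 614.6 - 138.0 = 476.6000 m


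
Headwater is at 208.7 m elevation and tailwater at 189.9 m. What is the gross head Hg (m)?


Hg = 208.7 - 189.9 = 18.8000 m


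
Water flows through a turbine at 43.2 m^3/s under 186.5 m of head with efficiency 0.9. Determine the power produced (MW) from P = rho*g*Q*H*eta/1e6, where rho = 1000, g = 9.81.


P = 1000 * 9.81 * 43.2 * 186.5 * 0.9 / 1e6 = 71.1335 MW


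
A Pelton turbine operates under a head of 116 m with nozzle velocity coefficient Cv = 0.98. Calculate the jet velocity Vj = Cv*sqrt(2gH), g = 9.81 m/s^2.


Vj = 0.98 * sqrt(2*9.81*116) = 46.7525 m/s


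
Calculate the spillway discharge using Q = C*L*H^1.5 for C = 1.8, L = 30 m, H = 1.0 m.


Q = 1.8 * 30 * 1.0^1.5 = 54.0000 m^3/s


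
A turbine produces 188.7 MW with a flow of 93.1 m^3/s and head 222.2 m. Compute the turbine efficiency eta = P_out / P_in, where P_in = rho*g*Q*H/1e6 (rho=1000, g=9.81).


P_in = 1000 * 9.81 * 93.1 * 222.2 / 1e6 = 202.9377 MW
eta = 188.7 / 202.9377 = 0.9298


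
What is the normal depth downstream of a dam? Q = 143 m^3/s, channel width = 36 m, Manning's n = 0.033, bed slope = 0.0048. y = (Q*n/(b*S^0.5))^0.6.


y = (143 * 0.033 / (36 * 0.0048^0.5))^0.6 = 1.4661 m


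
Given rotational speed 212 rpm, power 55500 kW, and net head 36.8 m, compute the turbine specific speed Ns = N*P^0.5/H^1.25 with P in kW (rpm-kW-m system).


Ns = 212 * 55500^0.5 / 36.8^1.25 = 551.0266


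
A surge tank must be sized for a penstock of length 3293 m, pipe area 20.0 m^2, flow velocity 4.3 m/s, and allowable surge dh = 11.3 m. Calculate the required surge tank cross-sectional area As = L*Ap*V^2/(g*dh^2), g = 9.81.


As = 3293 * 20.0 * 4.3^2 / (9.81 * 11.3^2) = 972.1488 m^2


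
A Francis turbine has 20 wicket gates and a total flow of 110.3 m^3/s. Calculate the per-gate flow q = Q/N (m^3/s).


q = 110.3 / 20 = 5.5150 m^3/s


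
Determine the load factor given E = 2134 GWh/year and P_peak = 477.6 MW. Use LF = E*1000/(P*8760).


LF = 2134 * 1000 / (477.6 * 8760) = 0.5101


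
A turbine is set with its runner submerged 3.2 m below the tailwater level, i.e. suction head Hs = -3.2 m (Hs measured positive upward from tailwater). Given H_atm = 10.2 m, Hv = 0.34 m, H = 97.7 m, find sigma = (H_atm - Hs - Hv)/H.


sigma = (10.2 - (-3.2) - 0.34) / 97.7 = 0.1337


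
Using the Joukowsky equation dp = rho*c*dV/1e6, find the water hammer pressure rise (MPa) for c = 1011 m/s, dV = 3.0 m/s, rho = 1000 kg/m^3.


dp = 1000 * 1011 * 3.0 / 1e6 = 3.0330 MPa


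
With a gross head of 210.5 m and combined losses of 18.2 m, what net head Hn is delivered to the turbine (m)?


Hn = 210.5 - 18.2 = 192.3000 m


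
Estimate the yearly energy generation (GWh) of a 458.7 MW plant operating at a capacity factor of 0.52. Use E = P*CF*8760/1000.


E = 458.7 * 0.52 * 8760 / 1000 = 2089.4702 GWh


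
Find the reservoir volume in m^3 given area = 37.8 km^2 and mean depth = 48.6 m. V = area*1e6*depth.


V = 37.8 * 1e6 * 48.6 = 1.8371e+09 m^3


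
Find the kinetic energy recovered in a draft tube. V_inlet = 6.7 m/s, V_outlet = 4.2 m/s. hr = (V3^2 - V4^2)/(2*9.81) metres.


hr = (6.7^2 - 4.2^2) / (2*9.81) = 1.3889 m


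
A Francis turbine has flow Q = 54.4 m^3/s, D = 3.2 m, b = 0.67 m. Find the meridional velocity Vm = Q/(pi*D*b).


Vm = 54.4 / (pi * 3.2 * 0.67) = 8.0765 m/s


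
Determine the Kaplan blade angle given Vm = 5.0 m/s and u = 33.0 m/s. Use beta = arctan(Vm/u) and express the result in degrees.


beta = arctan(5.0 / 33.0) = 8.6156 degrees


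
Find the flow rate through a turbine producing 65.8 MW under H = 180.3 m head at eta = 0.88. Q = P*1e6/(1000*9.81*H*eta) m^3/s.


Q = 65.8 * 1e6 / (1000 * 9.81 * 180.3 * 0.88) = 42.2745 m^3/s


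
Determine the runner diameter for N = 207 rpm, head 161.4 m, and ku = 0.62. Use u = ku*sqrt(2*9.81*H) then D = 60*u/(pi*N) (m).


u = 0.62 * sqrt(2*9.81*161.4) = 34.8894 m/s
D = 60 * 34.8894 / (pi * 207) = 3.2190 m


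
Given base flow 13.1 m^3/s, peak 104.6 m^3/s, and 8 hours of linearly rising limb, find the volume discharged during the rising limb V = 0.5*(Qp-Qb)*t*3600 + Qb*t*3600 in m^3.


V = 0.5*(104.6 - 13.1)*8*3600 + 13.1*8*3600 = 1.6949e+06 m^3


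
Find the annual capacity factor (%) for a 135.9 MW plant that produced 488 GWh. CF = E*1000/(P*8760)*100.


CF = 488 * 1000 / (135.9 * 8760) * 100 = 40.9917 %


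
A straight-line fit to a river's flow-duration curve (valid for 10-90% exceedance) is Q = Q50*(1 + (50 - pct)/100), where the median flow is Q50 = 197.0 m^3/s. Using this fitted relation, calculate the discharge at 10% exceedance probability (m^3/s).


Q = 197.0 * (1 + (50 - 10)/100) = 275.8000 m^3/s


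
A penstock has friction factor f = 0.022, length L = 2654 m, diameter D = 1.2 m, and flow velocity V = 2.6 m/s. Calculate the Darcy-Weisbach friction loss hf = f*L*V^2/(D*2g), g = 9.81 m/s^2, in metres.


hf = 0.022 * 2654 * 2.6^2 / (1.2 * 2 * 9.81) = 16.7645 m


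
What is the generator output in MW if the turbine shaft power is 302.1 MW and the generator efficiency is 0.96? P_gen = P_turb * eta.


P_gen = 302.1 * 0.96 = 290.0160 MW


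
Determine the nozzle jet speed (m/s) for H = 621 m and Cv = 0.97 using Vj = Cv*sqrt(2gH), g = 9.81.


Vj = 0.97 * sqrt(2*9.81*621) = 107.0698 m/s


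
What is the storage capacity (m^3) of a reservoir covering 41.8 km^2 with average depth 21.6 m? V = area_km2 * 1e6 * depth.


V = 41.8 * 1e6 * 21.6 = 9.0288e+08 m^3


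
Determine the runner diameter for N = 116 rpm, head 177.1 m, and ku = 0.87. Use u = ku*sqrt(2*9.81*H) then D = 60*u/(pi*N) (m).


u = 0.87 * sqrt(2*9.81*177.1) = 51.2835 m/s
D = 60 * 51.2835 / (pi * 116) = 8.4435 m


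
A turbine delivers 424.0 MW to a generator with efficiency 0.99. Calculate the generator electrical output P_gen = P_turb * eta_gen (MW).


P_gen = 424.0 * 0.99 = 419.7600 MW


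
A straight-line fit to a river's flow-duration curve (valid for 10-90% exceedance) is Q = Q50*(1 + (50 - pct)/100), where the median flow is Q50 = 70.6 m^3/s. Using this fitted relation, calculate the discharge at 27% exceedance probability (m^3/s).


Q = 70.6 * (1 + (50 - 27)/100) = 86.8380 m^3/s


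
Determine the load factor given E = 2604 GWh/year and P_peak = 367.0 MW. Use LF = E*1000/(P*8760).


LF = 2604 * 1000 / (367.0 * 8760) = 0.8100


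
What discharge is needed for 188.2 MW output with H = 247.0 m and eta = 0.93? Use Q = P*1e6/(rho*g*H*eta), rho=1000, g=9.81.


Q = 188.2 * 1e6 / (1000 * 9.81 * 247.0 * 0.93) = 83.5162 m^3/s


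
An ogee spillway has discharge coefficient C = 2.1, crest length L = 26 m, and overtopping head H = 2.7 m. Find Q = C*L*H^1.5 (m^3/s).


Q = 2.1 * 26 * 2.7^1.5 = 242.2358 m^3/s


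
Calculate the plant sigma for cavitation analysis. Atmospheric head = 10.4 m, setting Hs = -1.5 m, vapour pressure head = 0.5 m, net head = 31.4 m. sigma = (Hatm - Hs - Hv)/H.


sigma = (10.4 - (-1.5) - 0.5) / 31.4 = 0.3631


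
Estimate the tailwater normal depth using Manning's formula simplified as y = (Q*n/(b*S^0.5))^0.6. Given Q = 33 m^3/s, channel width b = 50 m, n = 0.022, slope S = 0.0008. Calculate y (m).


y = (33 * 0.022 / (50 * 0.0008^0.5))^0.6 = 0.6703 m


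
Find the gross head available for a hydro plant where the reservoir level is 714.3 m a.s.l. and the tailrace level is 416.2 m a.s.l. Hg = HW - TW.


Hg = 714.3 - 416.2 = 298.1000 m


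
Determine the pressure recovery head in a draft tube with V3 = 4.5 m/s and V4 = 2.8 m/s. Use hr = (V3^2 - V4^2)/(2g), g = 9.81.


hr = (4.5^2 - 2.8^2) / (2*9.81) = 0.6325 m


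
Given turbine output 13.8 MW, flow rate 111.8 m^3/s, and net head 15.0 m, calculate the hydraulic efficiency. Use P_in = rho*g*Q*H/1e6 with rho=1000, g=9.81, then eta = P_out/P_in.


P_in = 1000 * 9.81 * 111.8 * 15.0 / 1e6 = 16.4514 MW
eta = 13.8 / 16.4514 = 0.8388


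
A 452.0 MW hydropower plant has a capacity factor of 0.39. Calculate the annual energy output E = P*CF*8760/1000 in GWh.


E = 452.0 * 0.39 * 8760 / 1000 = 1544.2128 GWh


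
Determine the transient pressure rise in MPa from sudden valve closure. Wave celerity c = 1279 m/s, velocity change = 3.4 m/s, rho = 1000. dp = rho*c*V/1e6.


dp = 1000 * 1279 * 3.4 / 1e6 = 4.3486 MPa


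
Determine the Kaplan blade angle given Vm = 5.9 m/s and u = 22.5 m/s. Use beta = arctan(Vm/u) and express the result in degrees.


beta = arctan(5.9 / 22.5) = 14.6934 degrees


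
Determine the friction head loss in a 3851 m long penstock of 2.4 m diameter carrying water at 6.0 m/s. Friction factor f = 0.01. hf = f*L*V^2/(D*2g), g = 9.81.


hf = 0.01 * 3851 * 6.0^2 / (2.4 * 2 * 9.81) = 29.4419 m


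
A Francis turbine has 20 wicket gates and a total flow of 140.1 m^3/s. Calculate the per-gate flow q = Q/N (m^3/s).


q = 140.1 / 20 = 7.0050 m^3/s


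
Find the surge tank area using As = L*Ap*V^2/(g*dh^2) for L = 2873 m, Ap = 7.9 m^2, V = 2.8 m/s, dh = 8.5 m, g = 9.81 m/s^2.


As = 2873 * 7.9 * 2.8^2 / (9.81 * 8.5^2) = 251.0568 m^2


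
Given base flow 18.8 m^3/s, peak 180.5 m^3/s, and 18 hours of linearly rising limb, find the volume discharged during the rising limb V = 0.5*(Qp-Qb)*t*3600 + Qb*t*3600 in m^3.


V = 0.5*(180.5 - 18.8)*18*3600 + 18.8*18*3600 = 6.4573e+06 m^3


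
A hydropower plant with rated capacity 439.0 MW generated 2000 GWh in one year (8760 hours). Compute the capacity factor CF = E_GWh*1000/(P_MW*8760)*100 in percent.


CF = 2000 * 1000 / (439.0 * 8760) * 100 = 52.0069 %


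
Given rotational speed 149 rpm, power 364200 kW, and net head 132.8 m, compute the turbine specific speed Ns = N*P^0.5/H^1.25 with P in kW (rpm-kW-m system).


Ns = 149 * 364200^0.5 / 132.8^1.25 = 199.4613


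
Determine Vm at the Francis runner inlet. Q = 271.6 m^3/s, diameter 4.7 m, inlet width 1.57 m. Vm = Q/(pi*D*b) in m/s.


Vm = 271.6 / (pi * 4.7 * 1.57) = 11.7161 m/s


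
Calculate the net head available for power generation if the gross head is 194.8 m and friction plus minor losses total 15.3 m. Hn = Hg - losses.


Hn = 194.8 - 15.3 = 179.5000 m


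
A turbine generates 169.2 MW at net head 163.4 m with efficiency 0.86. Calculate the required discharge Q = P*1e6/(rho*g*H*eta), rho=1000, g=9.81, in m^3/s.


Q = 169.2 * 1e6 / (1000 * 9.81 * 163.4 * 0.86) = 122.7385 m^3/s


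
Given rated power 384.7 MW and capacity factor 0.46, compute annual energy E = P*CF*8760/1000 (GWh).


E = 384.7 * 0.46 * 8760 / 1000 = 1550.1871 GWh


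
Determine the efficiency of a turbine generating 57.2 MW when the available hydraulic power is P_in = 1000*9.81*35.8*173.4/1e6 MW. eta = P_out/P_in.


P_in = 1000 * 9.81 * 35.8 * 173.4 / 1e6 = 60.8977 MW
eta = 57.2 / 60.8977 = 0.9393


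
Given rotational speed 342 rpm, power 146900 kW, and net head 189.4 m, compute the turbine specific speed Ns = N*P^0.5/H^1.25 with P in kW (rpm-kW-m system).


Ns = 342 * 146900^0.5 / 189.4^1.25 = 186.5572


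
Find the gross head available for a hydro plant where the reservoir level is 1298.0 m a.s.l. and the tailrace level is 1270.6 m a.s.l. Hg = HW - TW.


Hg = 1298.0 - 1270.6 = 27.4000 m


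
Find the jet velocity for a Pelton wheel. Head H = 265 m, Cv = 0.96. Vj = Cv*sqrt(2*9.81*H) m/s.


Vj = 0.96 * sqrt(2*9.81*265) = 69.2219 m/s


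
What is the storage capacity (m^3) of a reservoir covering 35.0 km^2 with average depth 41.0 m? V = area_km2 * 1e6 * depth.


V = 35.0 * 1e6 * 41.0 = 1.4350e+09 m^3


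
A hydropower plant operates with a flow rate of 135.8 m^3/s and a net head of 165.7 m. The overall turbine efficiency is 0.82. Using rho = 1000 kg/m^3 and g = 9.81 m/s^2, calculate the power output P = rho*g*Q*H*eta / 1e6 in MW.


P = 1000 * 9.81 * 135.8 * 165.7 * 0.82 / 1e6 = 181.0111 MW


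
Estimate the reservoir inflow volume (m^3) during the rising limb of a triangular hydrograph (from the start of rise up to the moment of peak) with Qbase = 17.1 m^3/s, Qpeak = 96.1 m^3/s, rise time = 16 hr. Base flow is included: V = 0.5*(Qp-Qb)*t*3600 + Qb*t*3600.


V = 0.5*(96.1 - 17.1)*16*3600 + 17.1*16*3600 = 3.2602e+06 m^3


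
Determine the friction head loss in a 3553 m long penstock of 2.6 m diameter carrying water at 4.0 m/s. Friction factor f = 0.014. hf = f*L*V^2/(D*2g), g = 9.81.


hf = 0.014 * 3553 * 4.0^2 / (2.6 * 2 * 9.81) = 15.6017 m


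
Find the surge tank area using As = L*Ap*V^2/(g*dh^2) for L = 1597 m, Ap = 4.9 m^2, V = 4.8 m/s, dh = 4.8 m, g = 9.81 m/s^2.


As = 1597 * 4.9 * 4.8^2 / (9.81 * 4.8^2) = 797.6860 m^2


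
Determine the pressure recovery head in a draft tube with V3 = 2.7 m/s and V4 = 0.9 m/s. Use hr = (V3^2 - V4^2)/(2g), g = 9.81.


hr = (2.7^2 - 0.9^2) / (2*9.81) = 0.3303 m


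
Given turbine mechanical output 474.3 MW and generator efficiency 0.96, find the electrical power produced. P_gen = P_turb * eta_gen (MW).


P_gen = 474.3 * 0.96 = 455.3280 MW


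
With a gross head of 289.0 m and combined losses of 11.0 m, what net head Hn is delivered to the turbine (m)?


Hn = 289.0 - 11.0 = 278.0000 m


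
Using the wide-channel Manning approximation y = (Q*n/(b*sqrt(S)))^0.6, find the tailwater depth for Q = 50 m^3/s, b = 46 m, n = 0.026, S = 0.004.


y = (50 * 0.026 / (46 * 0.004^0.5))^0.6 = 0.6167 m


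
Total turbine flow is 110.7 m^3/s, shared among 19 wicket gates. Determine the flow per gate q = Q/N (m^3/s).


q = 110.7 / 19 = 5.8263 m^3/s


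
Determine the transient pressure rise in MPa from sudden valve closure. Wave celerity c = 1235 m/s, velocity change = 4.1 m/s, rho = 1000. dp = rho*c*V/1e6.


dp = 1000 * 1235 * 4.1 / 1e6 = 5.0635 MPa
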